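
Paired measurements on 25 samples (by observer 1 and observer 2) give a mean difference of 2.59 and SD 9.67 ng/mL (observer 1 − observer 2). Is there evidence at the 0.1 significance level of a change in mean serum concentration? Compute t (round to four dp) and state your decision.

t = 1.3392; fail to reject H0

H0: μ_d = 0; H1: μ_d ≠ 0 (paired t-test on the differences, two-sided).
t = d̄/(s_d/√n) = 2.59/(9.67/√25) = 1.3392
df = n − 1 = 24
Two-sided p-value ≈ 0.1931
Since p ≈ 0.1931 > α = 0.1, fail to reject H0; the evidence is not statistically significant.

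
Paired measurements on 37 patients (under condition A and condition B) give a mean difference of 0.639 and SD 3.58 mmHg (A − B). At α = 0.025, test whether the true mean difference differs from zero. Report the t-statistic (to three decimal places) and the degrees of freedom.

H0: μ_d = 0; H1: μ_d ≠ 0 (paired t-test on the differences, two-sided).
t = d̄/(s_d/√n) = 0.639/(3.58/√37) = 1.086
df = n − 1 = 36
Two-sided p-value ≈ 0.285
Since p ≈ 0.285 > α = 0.025, fail to reject H0; the data do not provide sufficient evidence against H0.

t = 1.086, df = 36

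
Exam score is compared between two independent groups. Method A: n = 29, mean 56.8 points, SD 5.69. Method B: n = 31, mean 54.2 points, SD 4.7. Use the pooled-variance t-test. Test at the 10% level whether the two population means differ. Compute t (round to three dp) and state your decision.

t = 1.935; reject H0

Let group 1 = method A, group 2 = method B. H0: μ_1 = μ_2; H1: μ_1 ≠ μ_2 (two-sample pooled-variance t-test, two-sided).
s_p² = [(29−1)·5.69² + (31−1)·4.7²]/(29+31−2) = 27.0557
t = (56.8 − 54.2)/√[27.0557·(1/29 + 1/31)] = 1.935
df = n₁ + n₂ − 2 = 58
Two-sided p-value ≈ 0.058
Since p ≈ 0.058 < α = 0.1, reject H0; the data support H1.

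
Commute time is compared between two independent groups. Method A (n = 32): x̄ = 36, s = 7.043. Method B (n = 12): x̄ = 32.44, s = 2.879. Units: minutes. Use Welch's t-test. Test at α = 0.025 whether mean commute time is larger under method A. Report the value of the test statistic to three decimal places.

Let group 1 = method A, group 2 = method B. H0: μ_1 = μ_2; H1: μ_1 > μ_2 (Welch's two-sample t-test, right-tailed).
t = (x̄_1 − x̄_2)/√(s_1²/n_1 + s_2²/n_2) = (36 − 32.44)/√(7.043²/32 + 2.879²/12) = 2.378
Welch–Satterthwaite df ≈ 41.54
p-value = P(T ≥ 2.378) ≈ 0.0110
Since p ≈ 0.0110 < α = 0.025, reject H0; the data support H1.

2.378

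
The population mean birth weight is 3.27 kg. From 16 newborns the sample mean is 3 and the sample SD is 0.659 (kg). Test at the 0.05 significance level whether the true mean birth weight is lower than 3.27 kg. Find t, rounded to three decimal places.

-1.639

H0: μ = 3.27; H1: μ < 3.27 (one-sample t-test, left-tailed).
t = (x̄ − μ₀)/(s/√n) = (3 − 3.27)/(0.659/√16) = -1.639
df = n − 1 = 15
p-value = P(T ≤ -1.639) ≈ 0.0610
Since p ≈ 0.0610 > α = 0.05, fail to reject H0; the evidence is not statistically significant.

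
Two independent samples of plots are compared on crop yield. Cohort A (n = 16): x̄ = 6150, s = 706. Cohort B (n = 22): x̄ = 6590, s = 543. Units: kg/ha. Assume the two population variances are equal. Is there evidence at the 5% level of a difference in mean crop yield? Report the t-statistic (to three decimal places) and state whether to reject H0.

Let group 1 = cohort A, group 2 = cohort B. H0: μ_1 = μ_2; H1: μ_1 ≠ μ_2 (two-sample pooled-variance t-test, two-sided).
s_p² = [(16−1)·706² + (22−1)·543²]/(16+22−2) = 379677
t = (6150 − 6590)/√[379677·(1/16 + 1/22)] = -2.173
df = n₁ + n₂ − 2 = 36
Two-sided p-value ≈ 0.036
Since p ≈ 0.036 < α = 0.05, reject H0; the data support H1.

t = -2.173; reject H0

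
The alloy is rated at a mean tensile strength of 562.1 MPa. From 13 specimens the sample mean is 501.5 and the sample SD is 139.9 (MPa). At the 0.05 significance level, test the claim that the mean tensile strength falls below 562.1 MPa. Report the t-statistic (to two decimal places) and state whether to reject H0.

t = -1.56; fail to reject H0

H0: μ = 562.1; H1: μ < 562.1 (one-sample t-test, left-tailed).
t = (x̄ − μ₀)/(s/√n) = (501.5 − 562.1)/(139.9/√13) = -1.56
df = n − 1 = 12
p-value = P(T ≤ -1.56) ≈ 0.0722
Since p ≈ 0.0722 > α = 0.05, fail to reject H0; the data do not provide sufficient evidence against H0.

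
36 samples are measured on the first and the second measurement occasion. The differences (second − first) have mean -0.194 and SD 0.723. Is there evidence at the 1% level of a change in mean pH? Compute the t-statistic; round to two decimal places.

H0: μ_d = 0; H1: μ_d ≠ 0 (paired t-test on the differences, two-sided).
t = d̄/(s_d/√n) = -0.194/(0.723/√36) = -1.61
df = n − 1 = 35
Two-sided p-value ≈ 0.116
Since p ≈ 0.116 > α = 0.01, fail to reject H0; the evidence is not statistically significant.

-1.61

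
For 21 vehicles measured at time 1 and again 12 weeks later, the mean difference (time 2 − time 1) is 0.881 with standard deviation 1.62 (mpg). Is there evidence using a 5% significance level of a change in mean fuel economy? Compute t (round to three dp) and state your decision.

t = 2.492; reject H0

H0: μ_d = 0; H1: μ_d ≠ 0 (paired t-test on the differences, two-sided).
t = d̄/(s_d/√n) = 0.881/(1.62/√21) = 2.492
df = n − 1 = 20
Two-sided p-value ≈ 0.0216
Since p ≈ 0.0216 < α = 0.05, reject H0; the data support H1.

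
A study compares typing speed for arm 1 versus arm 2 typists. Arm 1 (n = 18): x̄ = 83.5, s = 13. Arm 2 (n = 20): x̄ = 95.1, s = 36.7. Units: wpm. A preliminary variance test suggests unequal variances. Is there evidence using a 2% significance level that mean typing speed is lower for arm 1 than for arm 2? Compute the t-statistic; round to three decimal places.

Let group 1 = arm 1, group 2 = arm 2. H0: μ_1 = μ_2; H1: μ_1 < μ_2 (Welch's two-sample t-test, left-tailed).
t = (x̄_1 − x̄_2)/√(s_1²/n_1 + s_2²/n_2) = (83.5 − 95.1)/√(13²/18 + 36.7²/20) = -1.324
Welch–Satterthwaite df ≈ 24.14
p-value = P(T ≤ -1.324) ≈ 0.0989
Since p ≈ 0.0989 > α = 0.02, fail to reject H0; the data do not provide sufficient evidence against H0.

-1.324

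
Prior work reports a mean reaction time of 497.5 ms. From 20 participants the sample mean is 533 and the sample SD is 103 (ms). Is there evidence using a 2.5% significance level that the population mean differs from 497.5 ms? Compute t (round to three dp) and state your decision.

t = 1.541; fail to reject H0

H0: μ = 497.5; H1: μ ≠ 497.5 (one-sample t-test, two-sided).
t = (x̄ − μ₀)/(s/√n) = (533 − 497.5)/(103/√20) = 1.541
df = n − 1 = 19
Two-sided p-value ≈ 0.140
Since p ≈ 0.140 > α = 0.025, fail to reject H0; the data do not provide sufficient evidence against H0.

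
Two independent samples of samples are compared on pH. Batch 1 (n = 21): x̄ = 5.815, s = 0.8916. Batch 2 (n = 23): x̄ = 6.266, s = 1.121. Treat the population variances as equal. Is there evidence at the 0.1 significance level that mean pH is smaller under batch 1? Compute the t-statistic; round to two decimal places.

-1.47

Let group 1 = batch 1, group 2 = batch 2. H0: μ_1 = μ_2; H1: μ_1 < μ_2 (two-sample pooled-variance t-test, left-tailed).
s_p² = [(21−1)·0.8916² + (23−1)·1.121²]/(21+23−2) = 1.03679
t = (5.815 − 6.266)/√[1.03679·(1/21 + 1/23)] = -1.47
df = n₁ + n₂ − 2 = 42
p-value = P(T ≤ -1.47) ≈ 0.075
Since p ≈ 0.075 < α = 0.1, reject H0; the evidence is statistically significant.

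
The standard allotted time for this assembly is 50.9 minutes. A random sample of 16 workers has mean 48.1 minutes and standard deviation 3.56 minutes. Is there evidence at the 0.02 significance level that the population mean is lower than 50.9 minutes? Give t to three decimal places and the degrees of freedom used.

t = -3.146, df = 15

H0: μ = 50.9; H1: μ < 50.9 (one-sample t-test, left-tailed).
t = (x̄ − μ₀)/(s/√n) = (48.1 − 50.9)/(3.56/√16) = -3.146
df = n − 1 = 15
p-value = P(T ≤ -3.146) ≈ 0.003
Since p ≈ 0.003 < α = 0.02, reject H0; the evidence is statistically significant.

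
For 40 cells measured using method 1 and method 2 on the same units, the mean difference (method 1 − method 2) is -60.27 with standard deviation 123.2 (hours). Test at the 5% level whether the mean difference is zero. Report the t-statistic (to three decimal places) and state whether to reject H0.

t = -3.094; reject H0

H0: μ_d = 0; H1: μ_d ≠ 0 (paired t-test on the differences, two-sided).
t = d̄/(s_d/√n) = -60.27/(123.2/√40) = -3.094
df = n − 1 = 39
Two-sided p-value ≈ 0.0036
Since p ≈ 0.0036 < α = 0.05, reject H0; the evidence is statistically significant.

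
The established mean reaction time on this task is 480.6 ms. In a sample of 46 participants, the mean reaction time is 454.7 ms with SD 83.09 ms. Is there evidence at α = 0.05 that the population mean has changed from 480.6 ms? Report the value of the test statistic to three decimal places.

H0: μ = 480.6; H1: μ ≠ 480.6 (one-sample t-test, two-sided).
t = (x̄ − μ₀)/(s/√n) = (454.7 − 480.6)/(83.09/√46) = -2.114
df = n − 1 = 45
Two-sided p-value ≈ 0.040
Since p ≈ 0.040 < α = 0.05, reject H0; the evidence is statistically significant.

-2.114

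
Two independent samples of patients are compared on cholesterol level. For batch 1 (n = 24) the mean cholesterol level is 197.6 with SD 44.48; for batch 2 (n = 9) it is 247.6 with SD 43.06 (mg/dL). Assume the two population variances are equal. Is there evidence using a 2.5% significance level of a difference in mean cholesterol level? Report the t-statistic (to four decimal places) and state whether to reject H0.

Let group 1 = batch 1, group 2 = batch 2. H0: μ_1 = μ_2; H1: μ_1 ≠ μ_2 (two-sample pooled-variance t-test, two-sided).
s_p² = [(24−1)·44.48² + (9−1)·43.06²]/(24+9−2) = 1946.39
t = (197.6 − 247.6)/√[1946.39·(1/24 + 1/9)] = -2.8995
df = n₁ + n₂ − 2 = 31
Two-sided p-value ≈ 0.0068
Since p ≈ 0.0068 < α = 0.025, reject H0; the data support H1.

t = -2.8995; reject H0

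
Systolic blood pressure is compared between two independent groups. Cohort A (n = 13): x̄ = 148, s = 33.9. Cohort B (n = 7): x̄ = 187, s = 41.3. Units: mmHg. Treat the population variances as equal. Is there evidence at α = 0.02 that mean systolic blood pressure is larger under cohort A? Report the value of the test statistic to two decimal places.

-2.28

Let group 1 = cohort A, group 2 = cohort B. H0: μ_1 = μ_2; H1: μ_1 > μ_2 (two-sample pooled-variance t-test, right-tailed).
s_p² = [(13−1)·33.9² + (7−1)·41.3²]/(13+7−2) = 1334.7
t = (148 − 187)/√[1334.7·(1/13 + 1/7)] = -2.28
df = n₁ + n₂ − 2 = 18
p-value = P(T ≥ -2.28) ≈ 0.9824
Since p ≈ 0.9824 > α = 0.02, fail to reject H0; the evidence is not statistically significant.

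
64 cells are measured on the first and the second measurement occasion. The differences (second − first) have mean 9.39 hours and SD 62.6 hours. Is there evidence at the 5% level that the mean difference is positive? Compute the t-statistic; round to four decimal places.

H0: μ_d = 0; H1: μ_d > 0 (paired t-test on the differences, right-tailed).
t = d̄/(s_d/√n) = 9.39/(62.6/√64) = 1.2000
df = n − 1 = 63
p-value = P(T ≥ 1.2000) ≈ 0.117
Since p ≈ 0.117 > α = 0.05, fail to reject H0; the data do not provide sufficient evidence against H0.

1.2000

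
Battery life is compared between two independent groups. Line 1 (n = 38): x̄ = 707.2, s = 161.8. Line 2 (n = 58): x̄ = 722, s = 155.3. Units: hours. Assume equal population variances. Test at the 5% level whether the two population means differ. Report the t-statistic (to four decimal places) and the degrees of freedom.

t = -0.4491, df = 94

Let group 1 = line 1, group 2 = line 2. H0: μ_1 = μ_2; H1: μ_1 ≠ μ_2 (two-sample pooled-variance t-test, two-sided).
s_p² = [(38−1)·161.8² + (58−1)·155.3²]/(38+58−2) = 24929.4
t = (707.2 − 722)/√[24929.4·(1/38 + 1/58)] = -0.4491
df = n₁ + n₂ − 2 = 94
Two-sided p-value ≈ 0.6544
Since p ≈ 0.6544 > α = 0.05, fail to reject H0; the evidence is not statistically significant.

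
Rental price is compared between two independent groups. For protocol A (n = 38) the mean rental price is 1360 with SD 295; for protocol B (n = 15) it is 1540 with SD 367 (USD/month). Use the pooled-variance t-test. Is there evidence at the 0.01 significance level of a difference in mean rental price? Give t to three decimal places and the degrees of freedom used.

Let group 1 = protocol A, group 2 = protocol B. H0: μ_1 = μ_2; H1: μ_1 ≠ μ_2 (two-sample pooled-variance t-test, two-sided).
s_p² = [(38−1)·295² + (15−1)·367²]/(38+15−2) = 100109
t = (1360 − 1540)/√[100109·(1/38 + 1/15)] = -1.866
df = n₁ + n₂ − 2 = 51
Two-sided p-value ≈ 0.068
Since p ≈ 0.068 > α = 0.01, fail to reject H0; the data do not provide sufficient evidence against H0.

t = -1.866, df = 51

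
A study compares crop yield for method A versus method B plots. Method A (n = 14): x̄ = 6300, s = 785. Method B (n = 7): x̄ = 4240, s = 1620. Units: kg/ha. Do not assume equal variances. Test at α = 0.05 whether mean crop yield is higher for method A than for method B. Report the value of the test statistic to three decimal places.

Let group 1 = method A, group 2 = method B. H0: μ_1 = μ_2; H1: μ_1 > μ_2 (Welch's two-sample t-test, right-tailed).
t = (x̄_1 − x̄_2)/√(s_1²/n_1 + s_2²/n_2) = (6300 − 4240)/√(785²/14 + 1620²/7) = 3.183
Welch–Satterthwaite df ≈ 7.44
p-value = P(T ≥ 3.183) ≈ 0.0071
Since p ≈ 0.0071 < α = 0.05, reject H0; the data support H1.

3.183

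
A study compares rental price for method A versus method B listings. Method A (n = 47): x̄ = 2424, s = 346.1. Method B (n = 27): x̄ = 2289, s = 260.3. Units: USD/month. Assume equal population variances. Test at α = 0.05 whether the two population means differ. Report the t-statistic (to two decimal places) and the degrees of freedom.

Let group 1 = method A, group 2 = method B. H0: μ_1 = μ_2; H1: μ_1 ≠ μ_2 (two-sample pooled-variance t-test, two-sided).
s_p² = [(47−1)·346.1² + (27−1)·260.3²]/(47+27−2) = 100997
t = (2424 − 2289)/√[100997·(1/47 + 1/27)] = 1.76
df = n₁ + n₂ − 2 = 72
Two-sided p-value ≈ 0.0828
Since p ≈ 0.0828 > α = 0.05, fail to reject H0; the evidence is not statistically significant.

t = 1.76, df = 72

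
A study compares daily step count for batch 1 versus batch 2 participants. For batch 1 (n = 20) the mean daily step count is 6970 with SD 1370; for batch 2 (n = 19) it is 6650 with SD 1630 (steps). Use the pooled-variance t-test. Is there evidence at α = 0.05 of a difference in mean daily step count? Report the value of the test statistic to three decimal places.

Let group 1 = batch 1, group 2 = batch 2. H0: μ_1 = μ_2; H1: μ_1 ≠ μ_2 (two-sample pooled-variance t-test, two-sided).
s_p² = [(20−1)·1370² + (19−1)·1630²]/(20+19−2) = 2256360
t = (6970 − 6650)/√[2256360·(1/20 + 1/19)] = 0.665
df = n₁ + n₂ − 2 = 37
Two-sided p-value ≈ 0.510
Since p ≈ 0.510 > α = 0.05, fail to reject H0; the data do not provide sufficient evidence against H0.

0.665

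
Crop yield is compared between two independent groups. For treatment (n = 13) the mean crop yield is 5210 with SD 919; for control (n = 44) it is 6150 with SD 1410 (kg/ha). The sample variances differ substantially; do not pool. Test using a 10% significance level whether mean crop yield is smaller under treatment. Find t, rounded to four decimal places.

-2.8323

Let group 1 = treatment, group 2 = control. H0: μ_1 = μ_2; H1: μ_1 < μ_2 (Welch's two-sample t-test, left-tailed).
t = (x̄_1 − x̄_2)/√(s_1²/n_1 + s_2²/n_2) = (5210 − 6150)/√(919²/13 + 1410²/44) = -2.8323
Welch–Satterthwaite df ≈ 30.39
p-value = P(T ≤ -2.8323) ≈ 0.0041
Since p ≈ 0.0041 < α = 0.1, reject H0; the evidence is statistically significant.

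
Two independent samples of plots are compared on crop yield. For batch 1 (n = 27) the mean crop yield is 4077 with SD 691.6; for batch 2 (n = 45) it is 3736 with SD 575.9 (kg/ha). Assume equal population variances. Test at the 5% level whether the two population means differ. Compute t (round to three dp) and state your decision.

t = 2.254; reject H0

Let group 1 = batch 1, group 2 = batch 2. H0: μ_1 = μ_2; H1: μ_1 ≠ μ_2 (two-sample pooled-variance t-test, two-sided).
s_p² = [(27−1)·691.6² + (45−1)·575.9²]/(27+45−2) = 386131
t = (4077 − 3736)/√[386131·(1/27 + 1/45)] = 2.254
df = n₁ + n₂ − 2 = 70
Two-sided p-value ≈ 0.027
Since p ≈ 0.027 < α = 0.05, reject H0; the data support H1.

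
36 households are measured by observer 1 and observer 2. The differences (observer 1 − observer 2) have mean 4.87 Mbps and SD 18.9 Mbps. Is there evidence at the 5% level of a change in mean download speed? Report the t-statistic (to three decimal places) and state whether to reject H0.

H0: μ_d = 0; H1: μ_d ≠ 0 (paired t-test on the differences, two-sided).
t = d̄/(s_d/√n) = 4.87/(18.9/√36) = 1.546
df = n − 1 = 35
Two-sided p-value ≈ 0.1311
Since p ≈ 0.1311 > α = 0.05, fail to reject H0; the data do not provide sufficient evidence against H0.

t = 1.546; fail to reject H0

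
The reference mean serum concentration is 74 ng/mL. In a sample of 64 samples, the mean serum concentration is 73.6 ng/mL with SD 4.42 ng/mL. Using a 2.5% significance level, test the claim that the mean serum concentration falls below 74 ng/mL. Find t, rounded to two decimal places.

H0: μ = 74; H1: μ < 74 (one-sample t-test, left-tailed).
t = (x̄ − μ₀)/(s/√n) = (73.6 − 74)/(4.42/√64) = -0.72
df = n − 1 = 63
p-value = P(T ≤ -0.72) ≈ 0.2359
Since p ≈ 0.2359 > α = 0.025, fail to reject H0; the data do not provide sufficient evidence against H0.

-0.72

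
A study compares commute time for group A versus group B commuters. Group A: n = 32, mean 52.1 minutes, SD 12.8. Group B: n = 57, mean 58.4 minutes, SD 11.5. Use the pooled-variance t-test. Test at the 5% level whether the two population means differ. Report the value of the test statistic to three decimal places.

Let group 1 = group A, group 2 = group B. H0: μ_1 = μ_2; H1: μ_1 ≠ μ_2 (two-sample pooled-variance t-test, two-sided).
s_p² = [(32−1)·12.8² + (57−1)·11.5²]/(32+57−2) = 143.506
t = (52.1 − 58.4)/√[143.506·(1/32 + 1/57)] = -2.381
df = n₁ + n₂ − 2 = 87
Two-sided p-value ≈ 0.0195
Since p ≈ 0.0195 < α = 0.05, reject H0; the evidence is statistically significant.

-2.381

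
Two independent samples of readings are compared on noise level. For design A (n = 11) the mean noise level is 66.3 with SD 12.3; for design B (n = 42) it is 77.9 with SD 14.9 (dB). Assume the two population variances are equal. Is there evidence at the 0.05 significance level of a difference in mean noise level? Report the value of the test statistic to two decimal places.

-2.37

Let group 1 = design A, group 2 = design B. H0: μ_1 = μ_2; H1: μ_1 ≠ μ_2 (two-sample pooled-variance t-test, two-sided).
s_p² = [(11−1)·12.3² + (42−1)·14.9²]/(11+42−2) = 208.143
t = (66.3 − 77.9)/√[208.143·(1/11 + 1/42)] = -2.37
df = n₁ + n₂ − 2 = 51
Two-sided p-value ≈ 0.0214
Since p ≈ 0.0214 < α = 0.05, reject H0; the evidence is statistically significant.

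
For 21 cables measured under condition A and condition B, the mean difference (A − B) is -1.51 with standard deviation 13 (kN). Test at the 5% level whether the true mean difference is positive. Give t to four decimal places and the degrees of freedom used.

H0: μ_d = 0; H1: μ_d > 0 (paired t-test on the differences, right-tailed).
t = d̄/(s_d/√n) = -1.51/(13/√21) = -0.5323
df = n − 1 = 20
p-value = P(T ≥ -0.5323) ≈ 0.6998
Since p ≈ 0.6998 > α = 0.05, fail to reject H0; the evidence is not statistically significant.

t = -0.5323, df = 20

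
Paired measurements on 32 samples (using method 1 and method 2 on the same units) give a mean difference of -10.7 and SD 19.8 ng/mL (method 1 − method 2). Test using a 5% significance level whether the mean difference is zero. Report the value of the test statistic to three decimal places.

-3.057

H0: μ_d = 0; H1: μ_d ≠ 0 (paired t-test on the differences, two-sided).
t = d̄/(s_d/√n) = -10.7/(19.8/√32) = -3.057
df = n − 1 = 31
Two-sided p-value ≈ 0.005
Since p ≈ 0.005 < α = 0.05, reject H0; the evidence is statistically significant.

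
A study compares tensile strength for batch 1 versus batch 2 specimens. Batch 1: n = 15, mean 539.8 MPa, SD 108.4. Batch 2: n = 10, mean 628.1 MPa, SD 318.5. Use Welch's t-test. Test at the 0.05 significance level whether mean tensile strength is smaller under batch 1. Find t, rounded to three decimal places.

-0.845

Let group 1 = batch 1, group 2 = batch 2. H0: μ_1 = μ_2; H1: μ_1 < μ_2 (Welch's two-sample t-test, left-tailed).
t = (x̄_1 − x̄_2)/√(s_1²/n_1 + s_2²/n_2) = (539.8 − 628.1)/√(108.4²/15 + 318.5²/10) = -0.845
Welch–Satterthwaite df ≈ 10.40
p-value = P(T ≤ -0.845) ≈ 0.209
Since p ≈ 0.209 > α = 0.05, fail to reject H0; the evidence is not statistically significant.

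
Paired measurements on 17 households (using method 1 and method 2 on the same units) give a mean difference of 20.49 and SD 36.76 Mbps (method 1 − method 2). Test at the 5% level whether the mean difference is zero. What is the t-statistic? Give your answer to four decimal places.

2.2982

H0: μ_d = 0; H1: μ_d ≠ 0 (paired t-test on the differences, two-sided).
t = d̄/(s_d/√n) = 20.49/(36.76/√17) = 2.2982
df = n − 1 = 16
Two-sided p-value ≈ 0.035
Since p ≈ 0.035 < α = 0.05, reject H0; the evidence is statistically significant.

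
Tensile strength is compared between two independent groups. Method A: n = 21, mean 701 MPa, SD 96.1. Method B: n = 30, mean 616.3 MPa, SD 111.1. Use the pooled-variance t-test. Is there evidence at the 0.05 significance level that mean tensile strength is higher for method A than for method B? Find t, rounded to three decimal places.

2.829

Let group 1 = method A, group 2 = method B. H0: μ_1 = μ_2; H1: μ_1 > μ_2 (two-sample pooled-variance t-test, right-tailed).
s_p² = [(21−1)·96.1² + (30−1)·111.1²]/(21+30−2) = 11074.6
t = (701 − 616.3)/√[11074.6·(1/21 + 1/30)] = 2.829
df = n₁ + n₂ − 2 = 49
p-value = P(T ≥ 2.829) ≈ 0.003
Since p ≈ 0.003 < α = 0.05, reject H0; the evidence is statistically significant.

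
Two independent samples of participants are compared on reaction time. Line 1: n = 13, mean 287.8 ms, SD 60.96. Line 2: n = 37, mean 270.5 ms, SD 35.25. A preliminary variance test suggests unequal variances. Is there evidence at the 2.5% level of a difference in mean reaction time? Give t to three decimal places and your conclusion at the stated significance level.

t = 0.968; fail to reject H0

Let group 1 = line 1, group 2 = line 2. H0: μ_1 = μ_2; H1: μ_1 ≠ μ_2 (Welch's two-sample t-test, two-sided).
t = (x̄_1 − x̄_2)/√(s_1²/n_1 + s_2²/n_2) = (287.8 − 270.5)/√(60.96²/13 + 35.25²/37) = 0.968
Welch–Satterthwaite df ≈ 14.92
Two-sided p-value ≈ 0.349
Since p ≈ 0.349 > α = 0.025, fail to reject H0; the data do not provide sufficient evidence against H0.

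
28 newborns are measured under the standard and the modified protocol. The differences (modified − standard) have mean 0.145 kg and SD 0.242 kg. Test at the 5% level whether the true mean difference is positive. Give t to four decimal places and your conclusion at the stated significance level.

t = 3.1705; reject H0

H0: μ_d = 0; H1: μ_d > 0 (paired t-test on the differences, right-tailed).
t = d̄/(s_d/√n) = 0.145/(0.242/√28) = 3.1705
df = n − 1 = 27
p-value = P(T ≥ 3.1705) ≈ 0.0019
Since p ≈ 0.0019 < α = 0.05, reject H0; the evidence is statistically significant.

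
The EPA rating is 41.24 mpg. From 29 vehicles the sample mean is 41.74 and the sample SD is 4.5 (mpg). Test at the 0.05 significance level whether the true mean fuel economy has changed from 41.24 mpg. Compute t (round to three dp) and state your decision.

H0: μ = 41.24; H1: μ ≠ 41.24 (one-sample t-test, two-sided).
t = (x̄ − μ₀)/(s/√n) = (41.74 − 41.24)/(4.5/√29) = 0.598
df = n − 1 = 28
Two-sided p-value ≈ 0.5544
Since p ≈ 0.5544 > α = 0.05, fail to reject H0; the data do not provide sufficient evidence against H0.

t = 0.598; fail to reject H0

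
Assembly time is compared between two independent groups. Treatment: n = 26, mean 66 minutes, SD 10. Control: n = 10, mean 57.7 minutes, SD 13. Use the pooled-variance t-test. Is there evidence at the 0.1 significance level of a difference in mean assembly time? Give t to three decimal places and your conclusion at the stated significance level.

Let group 1 = treatment, group 2 = control. H0: μ_1 = μ_2; H1: μ_1 ≠ μ_2 (two-sample pooled-variance t-test, two-sided).
s_p² = [(26−1)·10² + (10−1)·13²]/(26+10−2) = 118.265
t = (66 − 57.7)/√[118.265·(1/26 + 1/10)] = 2.051
df = n₁ + n₂ − 2 = 34
Two-sided p-value ≈ 0.0480
Since p ≈ 0.0480 < α = 0.1, reject H0; the data support H1.

t = 2.051; reject H0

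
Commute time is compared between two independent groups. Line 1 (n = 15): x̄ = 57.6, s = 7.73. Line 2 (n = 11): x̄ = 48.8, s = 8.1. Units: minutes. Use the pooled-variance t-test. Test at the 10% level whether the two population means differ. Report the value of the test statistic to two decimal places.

2.81

Let group 1 = line 1, group 2 = line 2. H0: μ_1 = μ_2; H1: μ_1 ≠ μ_2 (two-sample pooled-variance t-test, two-sided).
s_p² = [(15−1)·7.73² + (11−1)·8.1²]/(15+11−2) = 62.1934
t = (57.6 − 48.8)/√[62.1934·(1/15 + 1/11)] = 2.81
df = n₁ + n₂ − 2 = 24
Two-sided p-value ≈ 0.0097
Since p ≈ 0.0097 < α = 0.1, reject H0; the data support H1.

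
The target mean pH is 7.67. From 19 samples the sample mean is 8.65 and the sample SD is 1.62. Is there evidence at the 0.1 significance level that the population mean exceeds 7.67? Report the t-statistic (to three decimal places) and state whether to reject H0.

H0: μ = 7.67; H1: μ > 7.67 (one-sample t-test, right-tailed).
t = (x̄ − μ₀)/(s/√n) = (8.65 − 7.67)/(1.62/√19) = 2.637
df = n − 1 = 18
p-value = P(T ≥ 2.637) ≈ 0.008
Since p ≈ 0.008 < α = 0.1, reject H0; the evidence is statistically significant.

t = 2.637; reject H0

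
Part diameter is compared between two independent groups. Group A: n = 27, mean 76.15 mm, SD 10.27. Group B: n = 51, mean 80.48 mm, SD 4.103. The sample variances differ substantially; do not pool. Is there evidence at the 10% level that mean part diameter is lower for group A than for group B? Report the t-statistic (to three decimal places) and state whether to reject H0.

Let group 1 = group A, group 2 = group B. H0: μ_1 = μ_2; H1: μ_1 < μ_2 (Welch's two-sample t-test, left-tailed).
t = (x̄_1 − x̄_2)/√(s_1²/n_1 + s_2²/n_2) = (76.15 − 80.48)/√(10.27²/27 + 4.103²/51) = -2.104
Welch–Satterthwaite df ≈ 30.47
p-value = P(T ≤ -2.104) ≈ 0.022
Since p ≈ 0.022 < α = 0.1, reject H0; the data support H1.

t = -2.104; reject H0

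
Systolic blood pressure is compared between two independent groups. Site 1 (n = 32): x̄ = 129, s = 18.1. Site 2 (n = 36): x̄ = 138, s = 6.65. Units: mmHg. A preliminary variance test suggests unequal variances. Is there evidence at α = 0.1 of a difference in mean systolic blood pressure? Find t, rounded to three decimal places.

Let group 1 = site 1, group 2 = site 2. H0: μ_1 = μ_2; H1: μ_1 ≠ μ_2 (Welch's two-sample t-test, two-sided).
t = (x̄_1 − x̄_2)/√(s_1²/n_1 + s_2²/n_2) = (129 − 138)/√(18.1²/32 + 6.65²/36) = -2.658
Welch–Satterthwaite df ≈ 38.40
Two-sided p-value ≈ 0.011
Since p ≈ 0.011 < α = 0.1, reject H0; the data support H1.

-2.658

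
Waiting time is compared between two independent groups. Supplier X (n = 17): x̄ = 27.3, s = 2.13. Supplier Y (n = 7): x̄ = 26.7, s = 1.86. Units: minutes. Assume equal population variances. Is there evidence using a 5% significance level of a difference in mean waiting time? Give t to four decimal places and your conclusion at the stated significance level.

Let group 1 = supplier X, group 2 = supplier Y. H0: μ_1 = μ_2; H1: μ_1 ≠ μ_2 (two-sample pooled-variance t-test, two-sided).
s_p² = [(17−1)·2.13² + (7−1)·1.86²]/(17+7−2) = 4.24309
t = (27.3 − 26.7)/√[4.24309·(1/17 + 1/7)] = 0.6486
df = n₁ + n₂ − 2 = 22
Two-sided p-value ≈ 0.5233
Since p ≈ 0.5233 > α = 0.05, fail to reject H0; the data do not provide sufficient evidence against H0.

t = 0.6486; fail to reject H0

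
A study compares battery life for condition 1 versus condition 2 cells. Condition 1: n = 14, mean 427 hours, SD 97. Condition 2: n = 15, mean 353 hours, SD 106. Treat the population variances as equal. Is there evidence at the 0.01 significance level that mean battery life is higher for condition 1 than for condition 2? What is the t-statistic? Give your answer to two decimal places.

Let group 1 = condition 1, group 2 = condition 2. H0: μ_1 = μ_2; H1: μ_1 > μ_2 (two-sample pooled-variance t-test, right-tailed).
s_p² = [(14−1)·97² + (15−1)·106²]/(14+15−2) = 10356.3
t = (427 − 353)/√[10356.3·(1/14 + 1/15)] = 1.96
df = n₁ + n₂ − 2 = 27
p-value = P(T ≥ 1.96) ≈ 0.0304
Since p ≈ 0.0304 > α = 0.01, fail to reject H0; the data do not provide sufficient evidence against H0.

1.96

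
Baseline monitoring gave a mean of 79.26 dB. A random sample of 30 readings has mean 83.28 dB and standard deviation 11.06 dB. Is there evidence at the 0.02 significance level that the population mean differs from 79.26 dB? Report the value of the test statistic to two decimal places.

H0: μ = 79.26; H1: μ ≠ 79.26 (one-sample t-test, two-sided).
t = (x̄ − μ₀)/(s/√n) = (83.28 − 79.26)/(11.06/√30) = 1.99
df = n − 1 = 29
Two-sided p-value ≈ 0.0560
Since p ≈ 0.0560 > α = 0.02, fail to reject H0; the evidence is not statistically significant.

1.99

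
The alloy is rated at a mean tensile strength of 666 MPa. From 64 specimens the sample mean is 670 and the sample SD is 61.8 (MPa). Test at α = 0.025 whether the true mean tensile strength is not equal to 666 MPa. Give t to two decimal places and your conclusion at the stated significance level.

t = 0.52; fail to reject H0

H0: μ = 666; H1: μ ≠ 666 (one-sample t-test, two-sided).
t = (x̄ − μ₀)/(s/√n) = (670 − 666)/(61.8/√64) = 0.52
df = n − 1 = 63
Two-sided p-value ≈ 0.606
Since p ≈ 0.606 > α = 0.025, fail to reject H0; the evidence is not statistically significant.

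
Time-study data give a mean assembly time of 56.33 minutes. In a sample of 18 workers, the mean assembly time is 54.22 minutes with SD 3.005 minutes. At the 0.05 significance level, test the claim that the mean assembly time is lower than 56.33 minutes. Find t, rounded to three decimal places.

H0: μ = 56.33; H1: μ < 56.33 (one-sample t-test, left-tailed).
t = (x̄ − μ₀)/(s/√n) = (54.22 − 56.33)/(3.005/√18) = -2.979
df = n − 1 = 17
p-value = P(T ≤ -2.979) ≈ 0.0042
Since p ≈ 0.0042 < α = 0.05, reject H0; the evidence is statistically significant.

-2.979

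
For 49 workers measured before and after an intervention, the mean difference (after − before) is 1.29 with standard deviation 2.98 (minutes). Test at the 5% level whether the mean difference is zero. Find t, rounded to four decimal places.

H0: μ_d = 0; H1: μ_d ≠ 0 (paired t-test on the differences, two-sided).
t = d̄/(s_d/√n) = 1.29/(2.98/√49) = 3.0302
df = n − 1 = 48
Two-sided p-value ≈ 0.0039
Since p ≈ 0.0039 < α = 0.05, reject H0; the evidence is statistically significant.

3.0302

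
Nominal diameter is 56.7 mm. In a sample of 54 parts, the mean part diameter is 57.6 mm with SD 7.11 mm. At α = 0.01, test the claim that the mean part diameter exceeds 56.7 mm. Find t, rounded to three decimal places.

H0: μ = 56.7; H1: μ > 56.7 (one-sample t-test, right-tailed).
t = (x̄ − μ₀)/(s/√n) = (57.6 − 56.7)/(7.11/√54) = 0.930
df = n − 1 = 53
p-value = P(T ≥ 0.930) ≈ 0.178
Since p ≈ 0.178 > α = 0.01, fail to reject H0; the data do not provide sufficient evidence against H0.

0.930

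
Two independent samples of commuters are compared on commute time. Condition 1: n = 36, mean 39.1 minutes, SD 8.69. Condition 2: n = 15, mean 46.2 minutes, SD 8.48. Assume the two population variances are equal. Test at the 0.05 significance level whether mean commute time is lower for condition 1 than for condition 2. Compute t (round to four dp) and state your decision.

Let group 1 = condition 1, group 2 = condition 2. H0: μ_1 = μ_2; H1: μ_1 < μ_2 (two-sample pooled-variance t-test, left-tailed).
s_p² = [(36−1)·8.69² + (15−1)·8.48²]/(36+15−2) = 74.4859
t = (39.1 − 46.2)/√[74.4859·(1/36 + 1/15)] = -2.6769
df = n₁ + n₂ − 2 = 49
p-value = P(T ≤ -2.6769) ≈ 0.0050
Since p ≈ 0.0050 < α = 0.05, reject H0; the data support H1.

t = -2.6769; reject H0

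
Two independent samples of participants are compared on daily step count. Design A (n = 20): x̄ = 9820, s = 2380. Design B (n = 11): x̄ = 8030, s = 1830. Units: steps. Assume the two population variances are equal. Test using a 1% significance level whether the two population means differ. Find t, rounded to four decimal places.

2.1617

Let group 1 = design A, group 2 = design B. H0: μ_1 = μ_2; H1: μ_1 ≠ μ_2 (two-sample pooled-variance t-test, two-sided).
s_p² = [(20−1)·2380² + (11−1)·1830²]/(20+11−2) = 4865950
t = (9820 − 8030)/√[4865950·(1/20 + 1/11)] = 2.1617
df = n₁ + n₂ − 2 = 29
Two-sided p-value ≈ 0.0390
Since p ≈ 0.0390 > α = 0.01, fail to reject H0; the data do not provide sufficient evidence against H0.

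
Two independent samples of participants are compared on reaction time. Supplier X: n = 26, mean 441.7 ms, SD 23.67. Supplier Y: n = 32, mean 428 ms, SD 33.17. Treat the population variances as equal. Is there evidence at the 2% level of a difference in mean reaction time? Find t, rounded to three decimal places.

1.770

Let group 1 = supplier X, group 2 = supplier Y. H0: μ_1 = μ_2; H1: μ_1 ≠ μ_2 (two-sample pooled-variance t-test, two-sided).
s_p² = [(26−1)·23.67² + (32−1)·33.17²]/(26+32−2) = 859.186
t = (441.7 − 428)/√[859.186·(1/26 + 1/32)] = 1.770
df = n₁ + n₂ − 2 = 56
Two-sided p-value ≈ 0.0821
Since p ≈ 0.0821 > α = 0.02, fail to reject H0; the data do not provide sufficient evidence against H0.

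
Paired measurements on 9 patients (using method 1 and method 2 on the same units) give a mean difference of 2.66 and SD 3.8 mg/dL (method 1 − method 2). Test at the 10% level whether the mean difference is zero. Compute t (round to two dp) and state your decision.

H0: μ_d = 0; H1: μ_d ≠ 0 (paired t-test on the differences, two-sided).
t = d̄/(s_d/√n) = 2.66/(3.8/√9) = 2.10
df = n − 1 = 8
Two-sided p-value ≈ 0.069
Since p ≈ 0.069 < α = 0.1, reject H0; the evidence is statistically significant.

t = 2.10; reject H0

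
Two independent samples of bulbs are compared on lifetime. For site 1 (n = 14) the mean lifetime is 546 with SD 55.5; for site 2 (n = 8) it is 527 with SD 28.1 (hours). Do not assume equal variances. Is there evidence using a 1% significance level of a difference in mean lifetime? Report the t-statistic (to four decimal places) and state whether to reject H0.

Let group 1 = site 1, group 2 = site 2. H0: μ_1 = μ_2; H1: μ_1 ≠ μ_2 (Welch's two-sample t-test, two-sided).
t = (x̄_1 − x̄_2)/√(s_1²/n_1 + s_2²/n_2) = (546 − 527)/√(55.5²/14 + 28.1²/8) = 1.0643
Welch–Satterthwaite df ≈ 19.86
Two-sided p-value ≈ 0.300
Since p ≈ 0.300 > α = 0.01, fail to reject H0; the evidence is not statistically significant.

t = 1.0643; fail to reject H0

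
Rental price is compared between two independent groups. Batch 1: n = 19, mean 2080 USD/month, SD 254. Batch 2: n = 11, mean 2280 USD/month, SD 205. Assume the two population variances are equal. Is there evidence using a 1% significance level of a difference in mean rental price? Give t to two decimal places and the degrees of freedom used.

t = -2.22, df = 28

Let group 1 = batch 1, group 2 = batch 2. H0: μ_1 = μ_2; H1: μ_1 ≠ μ_2 (two-sample pooled-variance t-test, two-sided).
s_p² = [(19−1)·254² + (11−1)·205²]/(19+11−2) = 56483.5
t = (2080 − 2280)/√[56483.5·(1/19 + 1/11)] = -2.22
df = n₁ + n₂ − 2 = 28
Two-sided p-value ≈ 0.035
Since p ≈ 0.035 > α = 0.01, fail to reject H0; the evidence is not statistically significant.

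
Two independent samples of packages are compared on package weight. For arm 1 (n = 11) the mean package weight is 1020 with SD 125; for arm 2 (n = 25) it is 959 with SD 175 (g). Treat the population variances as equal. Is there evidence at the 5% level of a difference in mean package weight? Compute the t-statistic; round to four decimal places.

1.0413

Let group 1 = arm 1, group 2 = arm 2. H0: μ_1 = μ_2; H1: μ_1 ≠ μ_2 (two-sample pooled-variance t-test, two-sided).
s_p² = [(11−1)·125² + (25−1)·175²]/(11+25−2) = 26213.2
t = (1020 − 959)/√[26213.2·(1/11 + 1/25)] = 1.0413
df = n₁ + n₂ − 2 = 34
Two-sided p-value ≈ 0.305
Since p ≈ 0.305 > α = 0.05, fail to reject H0; the evidence is not statistically significant.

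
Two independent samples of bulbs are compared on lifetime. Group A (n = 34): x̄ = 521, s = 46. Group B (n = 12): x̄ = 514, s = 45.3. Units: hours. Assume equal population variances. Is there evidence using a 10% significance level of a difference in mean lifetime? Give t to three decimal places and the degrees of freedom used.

Let group 1 = group A, group 2 = group B. H0: μ_1 = μ_2; H1: μ_1 ≠ μ_2 (two-sample pooled-variance t-test, two-sided).
s_p² = [(34−1)·46² + (12−1)·45.3²]/(34+12−2) = 2100.02
t = (521 − 514)/√[2100.02·(1/34 + 1/12)] = 0.455
df = n₁ + n₂ − 2 = 44
Two-sided p-value ≈ 0.6514
Since p ≈ 0.6514 > α = 0.1, fail to reject H0; the data do not provide sufficient evidence against H0.

t = 0.455, df = 44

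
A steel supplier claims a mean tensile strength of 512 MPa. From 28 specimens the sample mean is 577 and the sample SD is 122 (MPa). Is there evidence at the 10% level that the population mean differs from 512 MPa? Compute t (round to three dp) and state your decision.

H0: μ = 512; H1: μ ≠ 512 (one-sample t-test, two-sided).
t = (x̄ − μ₀)/(s/√n) = (577 − 512)/(122/√28) = 2.819
df = n − 1 = 27
Two-sided p-value ≈ 0.009
Since p ≈ 0.009 < α = 0.1, reject H0; the evidence is statistically significant.

t = 2.819; reject H0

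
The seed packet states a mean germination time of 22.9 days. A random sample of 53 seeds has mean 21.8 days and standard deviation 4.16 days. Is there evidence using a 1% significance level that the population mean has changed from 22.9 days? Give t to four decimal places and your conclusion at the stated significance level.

t = -1.9250; fail to reject H0

H0: μ = 22.9; H1: μ ≠ 22.9 (one-sample t-test, two-sided).
t = (x̄ − μ₀)/(s/√n) = (21.8 − 22.9)/(4.16/√53) = -1.9250
df = n − 1 = 52
Two-sided p-value ≈ 0.060
Since p ≈ 0.060 > α = 0.01, fail to reject H0; the evidence is not statistically significant.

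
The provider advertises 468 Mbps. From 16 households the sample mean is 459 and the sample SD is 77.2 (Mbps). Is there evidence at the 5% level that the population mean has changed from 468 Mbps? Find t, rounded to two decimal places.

-0.47

H0: μ = 468; H1: μ ≠ 468 (one-sample t-test, two-sided).
t = (x̄ − μ₀)/(s/√n) = (459 − 468)/(77.2/√16) = -0.47
df = n − 1 = 15
Two-sided p-value ≈ 0.648
Since p ≈ 0.648 > α = 0.05, fail to reject H0; the evidence is not statistically significant.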